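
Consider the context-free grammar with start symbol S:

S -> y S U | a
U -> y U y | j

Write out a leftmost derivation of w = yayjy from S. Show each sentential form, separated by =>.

S => ySU   [S -> y S U]
ySU => yaU   [S -> a]
yaU => yayUy   [U -> y U y]
yayUy => yayjy   [U -> j]

S=>ySU=>yaU=>yayUy=>yayjy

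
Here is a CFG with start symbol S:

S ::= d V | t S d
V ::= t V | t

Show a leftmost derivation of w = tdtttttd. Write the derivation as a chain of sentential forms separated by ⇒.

S ⇒ tSd ⇒ tdVd ⇒ tdtVd ⇒ tdttVd ⇒ tdtttVd ⇒ tdttttVd ⇒ tdtttttd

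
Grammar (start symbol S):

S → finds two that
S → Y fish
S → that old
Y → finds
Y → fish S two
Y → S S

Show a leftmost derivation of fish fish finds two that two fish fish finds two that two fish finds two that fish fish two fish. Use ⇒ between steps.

S ⇒ Y fish   [S → Y fish]
Y fish ⇒ fish S two fish   [Y → fish S two]
fish S two fish ⇒ fish Y fish two fish   [S → Y fish]
fish Y fish two fish ⇒ fish S S fish two fish   [Y → S S]
fish S S fish two fish ⇒ fish Y fish S fish two fish   [S → Y fish]
fish Y fish S fish two fish ⇒ fish fish S two fish S fish two fish   [Y → fish S two]
fish fish S two fish S fish two fish ⇒ fish fish finds two that two fish S fish two fish   [S → finds two that]
fish fish finds two that two fish S fish two fish ⇒ fish fish finds two that two fish Y fish fish two fish   [S → Y fish]
fish fish finds two that two fish Y fish fish two fish ⇒ fish fish finds two that two fish S S fish fish two fish   [Y → S S]
fish fish finds two that two fish S S fish fish two fish ⇒ fish fish finds two that two fish Y fish S fish fish two fish   [S → Y fish]
fish fish finds two that two fish Y fish S fish fish two fish ⇒ fish fish finds two that two fish fish S two fish S fish fish two fish   [Y → fish S two]
fish fish finds two that two fish fish S two fish S fish fish two fish ⇒ fish fish finds two that two fish fish finds two that two fish S fish fish two fish   [S → finds two that]
fish fish finds two that two fish fish finds two that two fish S fish fish two fish ⇒ fish fish finds two that two fish fish finds two that two fish finds two that fish fish two fish   [S → finds two that]

S ⇒ Y fish ⇒ fish S two fish ⇒ fish Y fish two fish ⇒ fish S S fish two fish ⇒ fish Y fish S fish two fish ⇒ fish fish S two fish S fish two fish ⇒ fish fish finds two that two fish S fish two fish ⇒ fish fish finds two that two fish Y fish fish two fish ⇒ fish fish finds two that two fish S S fish fish two fish ⇒ fish fish finds two that two fish Y fish S fish fish two fish ⇒ fish fish finds two that two fish fish S two fish S fish fish two fish ⇒ fish fish finds two that two fish fish finds two that two fish S fish fish two fish ⇒ fish fish finds two that two fish fish finds two that two fish finds two that fish fish two fish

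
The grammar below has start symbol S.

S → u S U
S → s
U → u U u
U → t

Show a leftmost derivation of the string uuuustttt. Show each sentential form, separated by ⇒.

S ⇒ uSU ⇒ uuSUU ⇒ uuuSUUU ⇒ uuuuSUUUU ⇒ uuuusUUUU ⇒ uuuustUUU ⇒ uuuusttUU ⇒ uuuustttU ⇒ uuuustttt

S ⇒ uSU   [S → u S U]
uSU ⇒ uuSUU   [S → u S U]
uuSUU ⇒ uuuSUUU   [S → u S U]
uuuSUUU ⇒ uuuuSUUUU   [S → u S U]
uuuuSUUUU ⇒ uuuusUUUU   [S → s]
uuuusUUUU ⇒ uuuustUUU   [U → t]
uuuustUUU ⇒ uuuusttUU   [U → t]
uuuusttUU ⇒ uuuustttU   [U → t]
uuuustttU ⇒ uuuustttt   [U → t]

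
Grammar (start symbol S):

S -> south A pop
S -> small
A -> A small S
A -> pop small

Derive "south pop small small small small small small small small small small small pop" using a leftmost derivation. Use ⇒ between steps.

S ⇒ south A pop ⇒ south A small S pop ⇒ south A small S small S pop ⇒ south A small S small S small S pop ⇒ south A small S small S small S small S pop ⇒ south A small S small S small S small S small S pop ⇒ south pop small small S small S small S small S small S pop ⇒ south pop small small small small S small S small S small S pop ⇒ south pop small small small small small small S small S small S pop ⇒ south pop small small small small small small small small S small S pop ⇒ south pop small small small small small small small small small small S pop ⇒ south pop small small small small small small small small small small small pop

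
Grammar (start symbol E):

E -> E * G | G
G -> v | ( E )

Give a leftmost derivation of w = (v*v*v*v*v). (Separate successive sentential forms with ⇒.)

E⇒G⇒(E)⇒(E*G)⇒(E*G*G)⇒(E*G*G*G)⇒(E*G*G*G*G)⇒(G*G*G*G*G)⇒(v*G*G*G*G)⇒(v*v*G*G*G)⇒(v*v*v*G*G)⇒(v*v*v*v*G)⇒(v*v*v*v*v)

E ⇒ G   [E -> G]
G ⇒ (E)   [G -> ( E )]
(E) ⇒ (E*G)   [E -> E * G]
(E*G) ⇒ (E*G*G)   [E -> E * G]
(E*G*G) ⇒ (E*G*G*G)   [E -> E * G]
(E*G*G*G) ⇒ (E*G*G*G*G)   [E -> E * G]
(E*G*G*G*G) ⇒ (G*G*G*G*G)   [E -> G]
(G*G*G*G*G) ⇒ (v*G*G*G*G)   [G -> v]
(v*G*G*G*G) ⇒ (v*v*G*G*G)   [G -> v]
(v*v*G*G*G) ⇒ (v*v*v*G*G)   [G -> v]
(v*v*v*G*G) ⇒ (v*v*v*v*G)   [G -> v]
(v*v*v*v*G) ⇒ (v*v*v*v*v)   [G -> v]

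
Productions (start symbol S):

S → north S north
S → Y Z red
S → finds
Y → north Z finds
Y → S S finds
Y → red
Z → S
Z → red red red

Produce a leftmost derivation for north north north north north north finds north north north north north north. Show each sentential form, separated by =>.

S => north S north   [S → north S north]
north S north => north north S north north   [S → north S north]
north north S north north => north north north S north north north   [S → north S north]
north north north S north north north => north north north north S north north north north   [S → north S north]
north north north north S north north north north => north north north north north S north north north north north   [S → north S north]
north north north north north S north north north north north => north north north north north north S north north north north north north   [S → north S north]
north north north north north north S north north north north north north => north north north north north north finds north north north north north north   [S → finds]

S => north S north => north north S north north => north north north S north north north => north north north north S north north north north => north north north north north S north north north north north => north north north north north north S north north north north north north => north north north north north north finds north north north north north north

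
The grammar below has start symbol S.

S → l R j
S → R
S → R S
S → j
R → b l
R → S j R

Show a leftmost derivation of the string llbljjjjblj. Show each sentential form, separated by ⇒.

S ⇒ lRj   [S → l R j]
lRj ⇒ lSjRj   [R → S j R]
lSjRj ⇒ llRjjRj   [S → l R j]
llRjjRj ⇒ llbljjRj   [R → b l]
llbljjRj ⇒ llbljjSjRj   [R → S j R]
llbljjSjRj ⇒ llbljjjjRj   [S → j]
llbljjjjRj ⇒ llbljjjjblj   [R → b l]

S⇒lRj⇒lSjRj⇒llRjjRj⇒llbljjRj⇒llbljjSjRj⇒llbljjjjRj⇒llbljjjjblj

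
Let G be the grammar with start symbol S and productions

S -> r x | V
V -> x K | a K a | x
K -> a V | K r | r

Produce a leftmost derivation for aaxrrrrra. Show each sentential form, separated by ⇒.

S ⇒ V   [S -> V]
V ⇒ aKa   [V -> a K a]
aKa ⇒ aKra   [K -> K r]
aKra ⇒ aKrra   [K -> K r]
aKrra ⇒ aKrrra   [K -> K r]
aKrrra ⇒ aaVrrra   [K -> a V]
aaVrrra ⇒ aaxKrrra   [V -> x K]
aaxKrrra ⇒ aaxKrrrra   [K -> K r]
aaxKrrrra ⇒ aaxrrrrra   [K -> r]

S ⇒ V ⇒ aKa ⇒ aKra ⇒ aKrra ⇒ aKrrra ⇒ aaVrrra ⇒ aaxKrrra ⇒ aaxKrrrra ⇒ aaxrrrrra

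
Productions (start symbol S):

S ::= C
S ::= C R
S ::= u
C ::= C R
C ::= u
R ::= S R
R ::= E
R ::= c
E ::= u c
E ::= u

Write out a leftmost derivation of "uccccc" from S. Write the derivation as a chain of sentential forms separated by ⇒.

S ⇒ C   [S ::= C]
C ⇒ CR   [C ::= C R]
CR ⇒ CRR   [C ::= C R]
CRR ⇒ CRRR   [C ::= C R]
CRRR ⇒ CRRRR   [C ::= C R]
CRRRR ⇒ CRRRRR   [C ::= C R]
CRRRRR ⇒ uRRRRR   [C ::= u]
uRRRRR ⇒ ucRRRR   [R ::= c]
ucRRRR ⇒ uccRRR   [R ::= c]
uccRRR ⇒ ucccRR   [R ::= c]
ucccRR ⇒ uccccR   [R ::= c]
uccccR ⇒ uccccc   [R ::= c]

S⇒C⇒CR⇒CRR⇒CRRR⇒CRRRR⇒CRRRRR⇒uRRRRR⇒ucRRRR⇒uccRRR⇒ucccRR⇒uccccR⇒uccccc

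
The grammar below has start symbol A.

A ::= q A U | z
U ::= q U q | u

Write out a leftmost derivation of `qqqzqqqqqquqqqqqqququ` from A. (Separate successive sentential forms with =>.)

A=>qAU=>qqAUU=>qqqAUUU=>qqqzUUU=>qqqzqUqUU=>qqqzqqUqqUU=>qqqzqqqUqqqUU=>qqqzqqqqUqqqqUU=>qqqzqqqqqUqqqqqUU=>qqqzqqqqqqUqqqqqqUU=>qqqzqqqqqquqqqqqqUU=>qqqzqqqqqquqqqqqqqUqU=>qqqzqqqqqquqqqqqqquqU=>qqqzqqqqqquqqqqqqququ

A => qAU   [A ::= q A U]
qAU => qqAUU   [A ::= q A U]
qqAUU => qqqAUUU   [A ::= q A U]
qqqAUUU => qqqzUUU   [A ::= z]
qqqzUUU => qqqzqUqUU   [U ::= q U q]
qqqzqUqUU => qqqzqqUqqUU   [U ::= q U q]
qqqzqqUqqUU => qqqzqqqUqqqUU   [U ::= q U q]
qqqzqqqUqqqUU => qqqzqqqqUqqqqUU   [U ::= q U q]
qqqzqqqqUqqqqUU => qqqzqqqqqUqqqqqUU   [U ::= q U q]
qqqzqqqqqUqqqqqUU => qqqzqqqqqqUqqqqqqUU   [U ::= q U q]
qqqzqqqqqqUqqqqqqUU => qqqzqqqqqquqqqqqqUU   [U ::= u]
qqqzqqqqqquqqqqqqUU => qqqzqqqqqquqqqqqqqUqU   [U ::= q U q]
qqqzqqqqqquqqqqqqqUqU => qqqzqqqqqquqqqqqqquqU   [U ::= u]
qqqzqqqqqquqqqqqqquqU => qqqzqqqqqquqqqqqqququ   [U ::= u]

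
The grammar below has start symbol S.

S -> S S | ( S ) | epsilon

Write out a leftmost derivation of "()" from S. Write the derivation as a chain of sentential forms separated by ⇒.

S ⇒ SS ⇒ SSS ⇒ (S)SS ⇒ ()SS ⇒ ()S ⇒ ()

S ⇒ SS   [S -> S S]
SS ⇒ SSS   [S -> S S]
SSS ⇒ (S)SS   [S -> ( S )]
(S)SS ⇒ ()SS   [S -> epsilon]
()SS ⇒ ()S   [S -> epsilon]
()S ⇒ ()   [S -> epsilon]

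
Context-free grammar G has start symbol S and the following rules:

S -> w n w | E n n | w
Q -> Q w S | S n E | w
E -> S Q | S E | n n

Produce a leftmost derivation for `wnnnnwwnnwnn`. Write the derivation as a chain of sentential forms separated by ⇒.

S⇒Enn⇒SQnn⇒EnnQnn⇒SEnnQnn⇒wEnnQnn⇒wSEnnQnn⇒wEnnEnnQnn⇒wnnnnEnnQnn⇒wnnnnSQnnQnn⇒wnnnnwQnnQnn⇒wnnnnwwnnQnn⇒wnnnnwwnnwnn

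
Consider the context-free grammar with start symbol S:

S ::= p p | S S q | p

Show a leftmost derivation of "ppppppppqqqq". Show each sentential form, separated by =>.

S => SSq => ppSq => ppSSqq => ppppSqq => ppppSSqqq => pppppSqqq => pppppSSqqqq => pppppppSqqqq => ppppppppqqqq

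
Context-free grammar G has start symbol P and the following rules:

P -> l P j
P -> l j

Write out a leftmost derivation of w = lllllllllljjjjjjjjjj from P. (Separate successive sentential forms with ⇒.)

P ⇒ lPj ⇒ llPjj ⇒ lllPjjj ⇒ llllPjjjj ⇒ lllllPjjjjj ⇒ llllllPjjjjjj ⇒ lllllllPjjjjjjj ⇒ llllllllPjjjjjjjj ⇒ lllllllllPjjjjjjjjj ⇒ lllllllllljjjjjjjjjj

P ⇒ lPj   [P -> l P j]
lPj ⇒ llPjj   [P -> l P j]
llPjj ⇒ lllPjjj   [P -> l P j]
lllPjjj ⇒ llllPjjjj   [P -> l P j]
llllPjjjj ⇒ lllllPjjjjj   [P -> l P j]
lllllPjjjjj ⇒ llllllPjjjjjj   [P -> l P j]
llllllPjjjjjj ⇒ lllllllPjjjjjjj   [P -> l P j]
lllllllPjjjjjjj ⇒ llllllllPjjjjjjjj   [P -> l P j]
llllllllPjjjjjjjj ⇒ lllllllllPjjjjjjjjj   [P -> l P j]
lllllllllPjjjjjjjjj ⇒ lllllllllljjjjjjjjjj   [P -> l j]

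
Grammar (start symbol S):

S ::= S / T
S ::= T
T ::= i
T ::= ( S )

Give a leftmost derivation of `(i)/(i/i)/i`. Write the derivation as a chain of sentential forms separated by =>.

S => S/T   [S ::= S / T]
S/T => S/T/T   [S ::= S / T]
S/T/T => T/T/T   [S ::= T]
T/T/T => (S)/T/T   [T ::= ( S )]
(S)/T/T => (T)/T/T   [S ::= T]
(T)/T/T => (i)/T/T   [T ::= i]
(i)/T/T => (i)/(S)/T   [T ::= ( S )]
(i)/(S)/T => (i)/(S/T)/T   [S ::= S / T]
(i)/(S/T)/T => (i)/(T/T)/T   [S ::= T]
(i)/(T/T)/T => (i)/(i/T)/T   [T ::= i]
(i)/(i/T)/T => (i)/(i/i)/T   [T ::= i]
(i)/(i/i)/T => (i)/(i/i)/i   [T ::= i]

S => S/T => S/T/T => T/T/T => (S)/T/T => (T)/T/T => (i)/T/T => (i)/(S)/T => (i)/(S/T)/T => (i)/(T/T)/T => (i)/(i/T)/T => (i)/(i/i)/T => (i)/(i/i)/i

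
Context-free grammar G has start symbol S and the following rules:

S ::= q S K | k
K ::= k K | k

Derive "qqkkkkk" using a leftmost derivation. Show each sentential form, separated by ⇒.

S ⇒ qSK ⇒ qqSKK ⇒ qqkKK ⇒ qqkkKK ⇒ qqkkkK ⇒ qqkkkkK ⇒ qqkkkkk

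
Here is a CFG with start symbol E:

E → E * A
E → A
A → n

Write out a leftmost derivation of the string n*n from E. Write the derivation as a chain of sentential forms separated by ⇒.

E ⇒ E*A ⇒ A*A ⇒ n*A ⇒ n*n

E ⇒ E*A   [E → E * A]
E*A ⇒ A*A   [E → A]
A*A ⇒ n*A   [A → n]
n*A ⇒ n*n   [A → n]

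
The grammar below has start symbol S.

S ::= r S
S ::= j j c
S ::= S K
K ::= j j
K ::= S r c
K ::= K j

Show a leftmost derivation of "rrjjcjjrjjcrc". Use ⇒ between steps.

S⇒SK⇒SKK⇒rSKK⇒rrSKK⇒rrjjcKK⇒rrjjcjjK⇒rrjjcjjSrc⇒rrjjcjjrSrc⇒rrjjcjjrjjcrc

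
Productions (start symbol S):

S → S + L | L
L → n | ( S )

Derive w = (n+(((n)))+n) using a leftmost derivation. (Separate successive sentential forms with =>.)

S => L => (S) => (S+L) => (S+L+L) => (L+L+L) => (n+L+L) => (n+(S)+L) => (n+(L)+L) => (n+((S))+L) => (n+((L))+L) => (n+(((S)))+L) => (n+(((L)))+L) => (n+(((n)))+L) => (n+(((n)))+n)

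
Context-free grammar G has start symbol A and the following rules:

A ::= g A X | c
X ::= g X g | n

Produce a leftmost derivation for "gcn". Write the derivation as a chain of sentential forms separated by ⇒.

A ⇒ gAX   [A ::= g A X]
gAX ⇒ gcX   [A ::= c]
gcX ⇒ gcn   [X ::= n]

A⇒gAX⇒gcX⇒gcn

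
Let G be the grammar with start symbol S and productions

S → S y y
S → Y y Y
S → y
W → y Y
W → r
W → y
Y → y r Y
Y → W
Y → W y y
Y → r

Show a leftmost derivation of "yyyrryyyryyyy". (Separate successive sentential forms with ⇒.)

S⇒Syy⇒Syyyy⇒YyYyyyy⇒WyYyyyy⇒yYyYyyyy⇒yWyyyYyyyy⇒yyYyyyYyyyy⇒yyyrYyyyYyyyy⇒yyyrryyyYyyyy⇒yyyrryyyryyyy

S ⇒ Syy   [S → S y y]
Syy ⇒ Syyyy   [S → S y y]
Syyyy ⇒ YyYyyyy   [S → Y y Y]
YyYyyyy ⇒ WyYyyyy   [Y → W]
WyYyyyy ⇒ yYyYyyyy   [W → y Y]
yYyYyyyy ⇒ yWyyyYyyyy   [Y → W y y]
yWyyyYyyyy ⇒ yyYyyyYyyyy   [W → y Y]
yyYyyyYyyyy ⇒ yyyrYyyyYyyyy   [Y → y r Y]
yyyrYyyyYyyyy ⇒ yyyrryyyYyyyy   [Y → r]
yyyrryyyYyyyy ⇒ yyyrryyyryyyy   [Y → r]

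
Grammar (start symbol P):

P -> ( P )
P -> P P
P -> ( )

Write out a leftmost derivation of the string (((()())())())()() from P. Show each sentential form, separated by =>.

P=>PP=>PPP=>(P)PP=>(PP)PP=>((P)P)PP=>((PP)P)PP=>(((P)P)P)PP=>(((PP)P)P)PP=>(((()P)P)P)PP=>(((()())P)P)PP=>(((()())())P)PP=>(((()())())())PP=>(((()())())())()P=>(((()())())())()()

P => PP   [P -> P P]
PP => PPP   [P -> P P]
PPP => (P)PP   [P -> ( P )]
(P)PP => (PP)PP   [P -> P P]
(PP)PP => ((P)P)PP   [P -> ( P )]
((P)P)PP => ((PP)P)PP   [P -> P P]
((PP)P)PP => (((P)P)P)PP   [P -> ( P )]
(((P)P)P)PP => (((PP)P)P)PP   [P -> P P]
(((PP)P)P)PP => (((()P)P)P)PP   [P -> ( )]
(((()P)P)P)PP => (((()())P)P)PP   [P -> ( )]
(((()())P)P)PP => (((()())())P)PP   [P -> ( )]
(((()())())P)PP => (((()())())())PP   [P -> ( )]
(((()())())())PP => (((()())())())()P   [P -> ( )]
(((()())())())()P => (((()())())())()()   [P -> ( )]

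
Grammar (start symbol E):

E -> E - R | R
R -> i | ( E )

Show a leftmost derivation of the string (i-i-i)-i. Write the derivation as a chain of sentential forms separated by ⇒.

E ⇒ E-R ⇒ R-R ⇒ (E)-R ⇒ (E-R)-R ⇒ (E-R-R)-R ⇒ (R-R-R)-R ⇒ (i-R-R)-R ⇒ (i-i-R)-R ⇒ (i-i-i)-R ⇒ (i-i-i)-i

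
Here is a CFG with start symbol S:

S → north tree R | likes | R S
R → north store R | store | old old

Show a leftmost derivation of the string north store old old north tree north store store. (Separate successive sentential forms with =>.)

S => R S => north store R S => north store old old S => north store old old north tree R => north store old old north tree north store R => north store old old north tree north store store

S => R S   [S → R S]
R S => north store R S   [R → north store R]
north store R S => north store old old S   [R → old old]
north store old old S => north store old old north tree R   [S → north tree R]
north store old old north tree R => north store old old north tree north store R   [R → north store R]
north store old old north tree north store R => north store old old north tree north store store   [R → store]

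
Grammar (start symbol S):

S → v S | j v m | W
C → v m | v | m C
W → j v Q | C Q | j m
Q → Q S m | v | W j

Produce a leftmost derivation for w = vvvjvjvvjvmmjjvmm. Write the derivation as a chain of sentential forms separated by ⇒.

S ⇒ vS ⇒ vvS ⇒ vvvS ⇒ vvvW ⇒ vvvjvQ ⇒ vvvjvQSm ⇒ vvvjvWjSm ⇒ vvvjvjvQjSm ⇒ vvvjvjvQSmjSm ⇒ vvvjvjvvSmjSm ⇒ vvvjvjvvjvmmjSm ⇒ vvvjvjvvjvmmjjvmm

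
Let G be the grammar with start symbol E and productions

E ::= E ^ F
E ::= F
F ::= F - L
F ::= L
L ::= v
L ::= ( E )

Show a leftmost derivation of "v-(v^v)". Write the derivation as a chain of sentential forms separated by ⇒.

E ⇒ F ⇒ F-L ⇒ L-L ⇒ v-L ⇒ v-(E) ⇒ v-(E^F) ⇒ v-(F^F) ⇒ v-(L^F) ⇒ v-(v^F) ⇒ v-(v^L) ⇒ v-(v^v)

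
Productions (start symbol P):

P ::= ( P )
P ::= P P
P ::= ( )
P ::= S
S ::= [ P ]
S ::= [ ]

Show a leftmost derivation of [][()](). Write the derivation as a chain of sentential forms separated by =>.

P=>PP=>PPP=>SPP=>[]PP=>[]SP=>[][P]P=>[][()]P=>[][()]()

P => PP   [P ::= P P]
PP => PPP   [P ::= P P]
PPP => SPP   [P ::= S]
SPP => []PP   [S ::= [ ]]
[]PP => []SP   [P ::= S]
[]SP => [][P]P   [S ::= [ P ]]
[][P]P => [][()]P   [P ::= ( )]
[][()]P => [][()]()   [P ::= ( )]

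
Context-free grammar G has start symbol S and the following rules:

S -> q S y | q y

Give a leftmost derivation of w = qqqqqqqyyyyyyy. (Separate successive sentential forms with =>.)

S => qSy   [S -> q S y]
qSy => qqSyy   [S -> q S y]
qqSyy => qqqSyyy   [S -> q S y]
qqqSyyy => qqqqSyyyy   [S -> q S y]
qqqqSyyyy => qqqqqSyyyyy   [S -> q S y]
qqqqqSyyyyy => qqqqqqSyyyyyy   [S -> q S y]
qqqqqqSyyyyyy => qqqqqqqyyyyyyy   [S -> q y]

S => qSy => qqSyy => qqqSyyy => qqqqSyyyy => qqqqqSyyyyy => qqqqqqSyyyyyy => qqqqqqqyyyyyyy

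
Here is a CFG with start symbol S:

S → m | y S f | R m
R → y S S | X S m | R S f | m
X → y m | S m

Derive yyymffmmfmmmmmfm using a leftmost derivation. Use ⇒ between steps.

S ⇒ Rm   [S → R m]
Rm ⇒ RSfm   [R → R S f]
RSfm ⇒ XSmSfm   [R → X S m]
XSmSfm ⇒ SmSmSfm   [X → S m]
SmSmSfm ⇒ RmmSmSfm   [S → R m]
RmmSmSfm ⇒ RSfmmSmSfm   [R → R S f]
RSfmmSmSfm ⇒ ySSSfmmSmSfm   [R → y S S]
ySSSfmmSmSfm ⇒ yySfSSfmmSmSfm   [S → y S f]
yySfSSfmmSmSfm ⇒ yyySffSSfmmSmSfm   [S → y S f]
yyySffSSfmmSmSfm ⇒ yyymffSSfmmSmSfm   [S → m]
yyymffSSfmmSmSfm ⇒ yyymffmSfmmSmSfm   [S → m]
yyymffmSfmmSmSfm ⇒ yyymffmmfmmSmSfm   [S → m]
yyymffmmfmmSmSfm ⇒ yyymffmmfmmmmSfm   [S → m]
yyymffmmfmmmmSfm ⇒ yyymffmmfmmmmmfm   [S → m]

S⇒Rm⇒RSfm⇒XSmSfm⇒SmSmSfm⇒RmmSmSfm⇒RSfmmSmSfm⇒ySSSfmmSmSfm⇒yySfSSfmmSmSfm⇒yyySffSSfmmSmSfm⇒yyymffSSfmmSmSfm⇒yyymffmSfmmSmSfm⇒yyymffmmfmmSmSfm⇒yyymffmmfmmmmSfm⇒yyymffmmfmmmmmfm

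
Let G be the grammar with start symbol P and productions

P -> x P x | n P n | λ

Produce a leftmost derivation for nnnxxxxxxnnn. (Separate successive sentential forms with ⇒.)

P⇒nPn⇒nnPnn⇒nnnPnnn⇒nnnxPxnnn⇒nnnxxPxxnnn⇒nnnxxxPxxxnnn⇒nnnxxxxxxnnn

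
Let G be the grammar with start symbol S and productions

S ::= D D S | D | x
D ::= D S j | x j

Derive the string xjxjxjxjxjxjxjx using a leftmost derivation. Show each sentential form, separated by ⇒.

S ⇒ DDS   [S ::= D D S]
DDS ⇒ DSjDS   [D ::= D S j]
DSjDS ⇒ DSjSjDS   [D ::= D S j]
DSjSjDS ⇒ DSjSjSjDS   [D ::= D S j]
DSjSjSjDS ⇒ DSjSjSjSjDS   [D ::= D S j]
DSjSjSjSjDS ⇒ DSjSjSjSjSjDS   [D ::= D S j]
DSjSjSjSjSjDS ⇒ xjSjSjSjSjSjDS   [D ::= x j]
xjSjSjSjSjSjDS ⇒ xjxjSjSjSjSjDS   [S ::= x]
xjxjSjSjSjSjDS ⇒ xjxjxjSjSjSjDS   [S ::= x]
xjxjxjSjSjSjDS ⇒ xjxjxjxjSjSjDS   [S ::= x]
xjxjxjxjSjSjDS ⇒ xjxjxjxjxjSjDS   [S ::= x]
xjxjxjxjxjSjDS ⇒ xjxjxjxjxjxjDS   [S ::= x]
xjxjxjxjxjxjDS ⇒ xjxjxjxjxjxjxjS   [D ::= x j]
xjxjxjxjxjxjxjS ⇒ xjxjxjxjxjxjxjx   [S ::= x]

S⇒DDS⇒DSjDS⇒DSjSjDS⇒DSjSjSjDS⇒DSjSjSjSjDS⇒DSjSjSjSjSjDS⇒xjSjSjSjSjSjDS⇒xjxjSjSjSjSjDS⇒xjxjxjSjSjSjDS⇒xjxjxjxjSjSjDS⇒xjxjxjxjxjSjDS⇒xjxjxjxjxjxjDS⇒xjxjxjxjxjxjxjS⇒xjxjxjxjxjxjxjx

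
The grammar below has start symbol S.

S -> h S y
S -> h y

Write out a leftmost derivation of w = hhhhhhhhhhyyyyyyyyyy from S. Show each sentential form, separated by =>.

S => hSy => hhSyy => hhhSyyy => hhhhSyyyy => hhhhhSyyyyy => hhhhhhSyyyyyy => hhhhhhhSyyyyyyy => hhhhhhhhSyyyyyyyy => hhhhhhhhhSyyyyyyyyy => hhhhhhhhhhyyyyyyyyyy

S => hSy   [S -> h S y]
hSy => hhSyy   [S -> h S y]
hhSyy => hhhSyyy   [S -> h S y]
hhhSyyy => hhhhSyyyy   [S -> h S y]
hhhhSyyyy => hhhhhSyyyyy   [S -> h S y]
hhhhhSyyyyy => hhhhhhSyyyyyy   [S -> h S y]
hhhhhhSyyyyyy => hhhhhhhSyyyyyyy   [S -> h S y]
hhhhhhhSyyyyyyy => hhhhhhhhSyyyyyyyy   [S -> h S y]
hhhhhhhhSyyyyyyyy => hhhhhhhhhSyyyyyyyyy   [S -> h S y]
hhhhhhhhhSyyyyyyyyy => hhhhhhhhhhyyyyyyyyyy   [S -> h y]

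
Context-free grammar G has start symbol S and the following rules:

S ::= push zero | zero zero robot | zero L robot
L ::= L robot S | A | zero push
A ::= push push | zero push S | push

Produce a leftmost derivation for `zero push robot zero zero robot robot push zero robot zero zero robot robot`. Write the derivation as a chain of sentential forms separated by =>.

S => zero L robot => zero L robot S robot => zero L robot S robot S robot => zero L robot S robot S robot S robot => zero A robot S robot S robot S robot => zero push robot S robot S robot S robot => zero push robot zero zero robot robot S robot S robot => zero push robot zero zero robot robot push zero robot S robot => zero push robot zero zero robot robot push zero robot zero zero robot robot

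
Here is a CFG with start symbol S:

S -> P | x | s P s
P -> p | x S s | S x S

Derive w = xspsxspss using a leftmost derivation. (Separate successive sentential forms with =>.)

S => P => xSs => xPs => xSxSs => xsPsxSs => xspsxSs => xspsxsPss => xspsxspss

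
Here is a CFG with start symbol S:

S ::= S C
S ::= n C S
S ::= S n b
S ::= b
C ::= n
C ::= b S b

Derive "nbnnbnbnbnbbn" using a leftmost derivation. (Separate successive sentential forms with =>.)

S => SC => nCSC => nbSbSC => nbSCbSC => nbSnbCbSC => nbnCSnbCbSC => nbnnSnbCbSC => nbnnSnbnbCbSC => nbnnbnbnbCbSC => nbnnbnbnbnbSC => nbnnbnbnbnbbC => nbnnbnbnbnbbn

S => SC   [S ::= S C]
SC => nCSC   [S ::= n C S]
nCSC => nbSbSC   [C ::= b S b]
nbSbSC => nbSCbSC   [S ::= S C]
nbSCbSC => nbSnbCbSC   [S ::= S n b]
nbSnbCbSC => nbnCSnbCbSC   [S ::= n C S]
nbnCSnbCbSC => nbnnSnbCbSC   [C ::= n]
nbnnSnbCbSC => nbnnSnbnbCbSC   [S ::= S n b]
nbnnSnbnbCbSC => nbnnbnbnbCbSC   [S ::= b]
nbnnbnbnbCbSC => nbnnbnbnbnbSC   [C ::= n]
nbnnbnbnbnbSC => nbnnbnbnbnbbC   [S ::= b]
nbnnbnbnbnbbC => nbnnbnbnbnbbn   [C ::= n]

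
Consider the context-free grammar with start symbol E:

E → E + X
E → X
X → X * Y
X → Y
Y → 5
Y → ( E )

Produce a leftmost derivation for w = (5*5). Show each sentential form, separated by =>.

E => X => Y => (E) => (X) => (X*Y) => (Y*Y) => (5*Y) => (5*5)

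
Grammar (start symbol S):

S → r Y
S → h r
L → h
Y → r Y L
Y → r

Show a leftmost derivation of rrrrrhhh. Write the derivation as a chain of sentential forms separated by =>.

S => rY   [S → r Y]
rY => rrYL   [Y → r Y L]
rrYL => rrrYLL   [Y → r Y L]
rrrYLL => rrrrYLLL   [Y → r Y L]
rrrrYLLL => rrrrrLLL   [Y → r]
rrrrrLLL => rrrrrhLL   [L → h]
rrrrrhLL => rrrrrhhL   [L → h]
rrrrrhhL => rrrrrhhh   [L → h]

S=>rY=>rrYL=>rrrYLL=>rrrrYLLL=>rrrrrLLL=>rrrrrhLL=>rrrrrhhL=>rrrrrhhh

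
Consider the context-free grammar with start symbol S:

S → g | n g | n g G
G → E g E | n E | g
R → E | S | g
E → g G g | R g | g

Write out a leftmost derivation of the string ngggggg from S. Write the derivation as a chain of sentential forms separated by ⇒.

S ⇒ ngG   [S → n g G]
ngG ⇒ ngEgE   [G → E g E]
ngEgE ⇒ ngRggE   [E → R g]
ngRggE ⇒ nggggE   [R → g]
nggggE ⇒ nggggRg   [E → R g]
nggggRg ⇒ nggggSg   [R → S]
nggggSg ⇒ ngggggg   [S → g]

S ⇒ ngG ⇒ ngEgE ⇒ ngRggE ⇒ nggggE ⇒ nggggRg ⇒ nggggSg ⇒ ngggggg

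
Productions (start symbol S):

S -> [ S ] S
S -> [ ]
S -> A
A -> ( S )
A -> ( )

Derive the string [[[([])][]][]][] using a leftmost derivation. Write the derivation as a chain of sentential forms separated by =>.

S=>[S]S=>[[S]S]S=>[[[S]S]S]S=>[[[A]S]S]S=>[[[(S)]S]S]S=>[[[([])]S]S]S=>[[[([])][]]S]S=>[[[([])][]][]]S=>[[[([])][]][]][]

S => [S]S   [S -> [ S ] S]
[S]S => [[S]S]S   [S -> [ S ] S]
[[S]S]S => [[[S]S]S]S   [S -> [ S ] S]
[[[S]S]S]S => [[[A]S]S]S   [S -> A]
[[[A]S]S]S => [[[(S)]S]S]S   [A -> ( S )]
[[[(S)]S]S]S => [[[([])]S]S]S   [S -> [ ]]
[[[([])]S]S]S => [[[([])][]]S]S   [S -> [ ]]
[[[([])][]]S]S => [[[([])][]][]]S   [S -> [ ]]
[[[([])][]][]]S => [[[([])][]][]][]   [S -> [ ]]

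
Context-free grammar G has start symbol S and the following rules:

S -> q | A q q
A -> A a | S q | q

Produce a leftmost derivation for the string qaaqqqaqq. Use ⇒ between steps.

S⇒Aqq⇒Aaqq⇒Sqaqq⇒Aqqqaqq⇒Aaqqqaqq⇒Aaaqqqaqq⇒qaaqqqaqq

S ⇒ Aqq   [S -> A q q]
Aqq ⇒ Aaqq   [A -> A a]
Aaqq ⇒ Sqaqq   [A -> S q]
Sqaqq ⇒ Aqqqaqq   [S -> A q q]
Aqqqaqq ⇒ Aaqqqaqq   [A -> A a]
Aaqqqaqq ⇒ Aaaqqqaqq   [A -> A a]
Aaaqqqaqq ⇒ qaaqqqaqq   [A -> q]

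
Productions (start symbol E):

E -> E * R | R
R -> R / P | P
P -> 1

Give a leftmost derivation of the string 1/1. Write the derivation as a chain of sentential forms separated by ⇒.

E ⇒ R ⇒ R/P ⇒ P/P ⇒ 1/P ⇒ 1/1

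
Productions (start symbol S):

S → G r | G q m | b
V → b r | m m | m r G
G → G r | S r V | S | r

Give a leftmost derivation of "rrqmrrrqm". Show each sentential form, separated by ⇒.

S ⇒ Gqm   [S → G q m]
Gqm ⇒ Grqm   [G → G r]
Grqm ⇒ Grrqm   [G → G r]
Grrqm ⇒ Srrqm   [G → S]
Srrqm ⇒ Grrrqm   [S → G r]
Grrrqm ⇒ Srrrqm   [G → S]
Srrrqm ⇒ Gqmrrrqm   [S → G q m]
Gqmrrrqm ⇒ Grqmrrrqm   [G → G r]
Grqmrrrqm ⇒ rrqmrrrqm   [G → r]

S⇒Gqm⇒Grqm⇒Grrqm⇒Srrqm⇒Grrrqm⇒Srrrqm⇒Gqmrrrqm⇒Grqmrrrqm⇒rrqmrrrqm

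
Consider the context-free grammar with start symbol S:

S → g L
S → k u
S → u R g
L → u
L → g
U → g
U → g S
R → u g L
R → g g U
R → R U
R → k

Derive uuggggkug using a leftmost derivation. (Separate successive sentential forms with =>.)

S => uRg   [S → u R g]
uRg => uRUg   [R → R U]
uRUg => uRUUg   [R → R U]
uRUUg => uugLUUg   [R → u g L]
uugLUUg => uuggUUg   [L → g]
uuggUUg => uugggUg   [U → g]
uugggUg => uuggggSg   [U → g S]
uuggggSg => uuggggkug   [S → k u]

S=>uRg=>uRUg=>uRUUg=>uugLUUg=>uuggUUg=>uugggUg=>uuggggSg=>uuggggkug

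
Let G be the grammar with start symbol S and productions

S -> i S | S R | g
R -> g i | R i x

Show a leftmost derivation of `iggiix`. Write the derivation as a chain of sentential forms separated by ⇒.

S⇒iS⇒iSR⇒igR⇒igRix⇒iggiix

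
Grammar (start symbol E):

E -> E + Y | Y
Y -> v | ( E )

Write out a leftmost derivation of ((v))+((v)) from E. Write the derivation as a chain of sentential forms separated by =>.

E => E+Y => Y+Y => (E)+Y => (Y)+Y => ((E))+Y => ((Y))+Y => ((v))+Y => ((v))+(E) => ((v))+(Y) => ((v))+((E)) => ((v))+((Y)) => ((v))+((v))

E => E+Y   [E -> E + Y]
E+Y => Y+Y   [E -> Y]
Y+Y => (E)+Y   [Y -> ( E )]
(E)+Y => (Y)+Y   [E -> Y]
(Y)+Y => ((E))+Y   [Y -> ( E )]
((E))+Y => ((Y))+Y   [E -> Y]
((Y))+Y => ((v))+Y   [Y -> v]
((v))+Y => ((v))+(E)   [Y -> ( E )]
((v))+(E) => ((v))+(Y)   [E -> Y]
((v))+(Y) => ((v))+((E))   [Y -> ( E )]
((v))+((E)) => ((v))+((Y))   [E -> Y]
((v))+((Y)) => ((v))+((v))   [Y -> v]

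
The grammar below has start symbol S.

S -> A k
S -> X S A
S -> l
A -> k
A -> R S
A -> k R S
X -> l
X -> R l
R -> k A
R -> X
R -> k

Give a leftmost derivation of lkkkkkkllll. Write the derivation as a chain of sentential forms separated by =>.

S=>XSA=>lSA=>lAkA=>lkkA=>lkkkRS=>lkkkkAS=>lkkkkkRSS=>lkkkkkkASS=>lkkkkkkRSSS=>lkkkkkkXSSS=>lkkkkkklSSS=>lkkkkkkllSS=>lkkkkkklllS=>lkkkkkkllll

S => XSA   [S -> X S A]
XSA => lSA   [X -> l]
lSA => lAkA   [S -> A k]
lAkA => lkkA   [A -> k]
lkkA => lkkkRS   [A -> k R S]
lkkkRS => lkkkkAS   [R -> k A]
lkkkkAS => lkkkkkRSS   [A -> k R S]
lkkkkkRSS => lkkkkkkASS   [R -> k A]
lkkkkkkASS => lkkkkkkRSSS   [A -> R S]
lkkkkkkRSSS => lkkkkkkXSSS   [R -> X]
lkkkkkkXSSS => lkkkkkklSSS   [X -> l]
lkkkkkklSSS => lkkkkkkllSS   [S -> l]
lkkkkkkllSS => lkkkkkklllS   [S -> l]
lkkkkkklllS => lkkkkkkllll   [S -> l]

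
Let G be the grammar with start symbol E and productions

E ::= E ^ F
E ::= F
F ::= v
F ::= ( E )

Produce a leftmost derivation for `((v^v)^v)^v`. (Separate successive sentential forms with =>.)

E => E^F   [E ::= E ^ F]
E^F => F^F   [E ::= F]
F^F => (E)^F   [F ::= ( E )]
(E)^F => (E^F)^F   [E ::= E ^ F]
(E^F)^F => (F^F)^F   [E ::= F]
(F^F)^F => ((E)^F)^F   [F ::= ( E )]
((E)^F)^F => ((E^F)^F)^F   [E ::= E ^ F]
((E^F)^F)^F => ((F^F)^F)^F   [E ::= F]
((F^F)^F)^F => ((v^F)^F)^F   [F ::= v]
((v^F)^F)^F => ((v^v)^F)^F   [F ::= v]
((v^v)^F)^F => ((v^v)^v)^F   [F ::= v]
((v^v)^v)^F => ((v^v)^v)^v   [F ::= v]

E => E^F => F^F => (E)^F => (E^F)^F => (F^F)^F => ((E)^F)^F => ((E^F)^F)^F => ((F^F)^F)^F => ((v^F)^F)^F => ((v^v)^F)^F => ((v^v)^v)^F => ((v^v)^v)^v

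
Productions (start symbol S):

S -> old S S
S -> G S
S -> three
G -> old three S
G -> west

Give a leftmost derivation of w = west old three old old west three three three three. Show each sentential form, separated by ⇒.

S ⇒ G S ⇒ west S ⇒ west G S ⇒ west old three S S ⇒ west old three old S S S ⇒ west old three old old S S S S ⇒ west old three old old G S S S S ⇒ west old three old old west S S S S ⇒ west old three old old west three S S S ⇒ west old three old old west three three S S ⇒ west old three old old west three three three S ⇒ west old three old old west three three three three

S ⇒ G S   [S -> G S]
G S ⇒ west S   [G -> west]
west S ⇒ west G S   [S -> G S]
west G S ⇒ west old three S S   [G -> old three S]
west old three S S ⇒ west old three old S S S   [S -> old S S]
west old three old S S S ⇒ west old three old old S S S S   [S -> old S S]
west old three old old S S S S ⇒ west old three old old G S S S S   [S -> G S]
west old three old old G S S S S ⇒ west old three old old west S S S S   [G -> west]
west old three old old west S S S S ⇒ west old three old old west three S S S   [S -> three]
west old three old old west three S S S ⇒ west old three old old west three three S S   [S -> three]
west old three old old west three three S S ⇒ west old three old old west three three three S   [S -> three]
west old three old old west three three three S ⇒ west old three old old west three three three three   [S -> three]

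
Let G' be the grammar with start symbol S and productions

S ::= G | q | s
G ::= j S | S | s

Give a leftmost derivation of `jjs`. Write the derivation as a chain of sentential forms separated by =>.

S=>G=>jS=>jG=>jjS=>jjG=>jjs

S => G   [S ::= G]
G => jS   [G ::= j S]
jS => jG   [S ::= G]
jG => jjS   [G ::= j S]
jjS => jjG   [S ::= G]
jjG => jjs   [G ::= s]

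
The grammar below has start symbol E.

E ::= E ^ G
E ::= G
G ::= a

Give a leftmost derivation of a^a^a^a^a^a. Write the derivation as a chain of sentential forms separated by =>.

E => E^G   [E ::= E ^ G]
E^G => E^G^G   [E ::= E ^ G]
E^G^G => E^G^G^G   [E ::= E ^ G]
E^G^G^G => E^G^G^G^G   [E ::= E ^ G]
E^G^G^G^G => E^G^G^G^G^G   [E ::= E ^ G]
E^G^G^G^G^G => G^G^G^G^G^G   [E ::= G]
G^G^G^G^G^G => a^G^G^G^G^G   [G ::= a]
a^G^G^G^G^G => a^a^G^G^G^G   [G ::= a]
a^a^G^G^G^G => a^a^a^G^G^G   [G ::= a]
a^a^a^G^G^G => a^a^a^a^G^G   [G ::= a]
a^a^a^a^G^G => a^a^a^a^a^G   [G ::= a]
a^a^a^a^a^G => a^a^a^a^a^a   [G ::= a]

E => E^G => E^G^G => E^G^G^G => E^G^G^G^G => E^G^G^G^G^G => G^G^G^G^G^G => a^G^G^G^G^G => a^a^G^G^G^G => a^a^a^G^G^G => a^a^a^a^G^G => a^a^a^a^a^G => a^a^a^a^a^a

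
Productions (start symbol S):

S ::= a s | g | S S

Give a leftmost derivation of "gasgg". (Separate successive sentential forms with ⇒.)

S ⇒ SS   [S ::= S S]
SS ⇒ SSS   [S ::= S S]
SSS ⇒ SSSS   [S ::= S S]
SSSS ⇒ gSSS   [S ::= g]
gSSS ⇒ gasSS   [S ::= a s]
gasSS ⇒ gasgS   [S ::= g]
gasgS ⇒ gasgg   [S ::= g]

S ⇒ SS ⇒ SSS ⇒ SSSS ⇒ gSSS ⇒ gasSS ⇒ gasgS ⇒ gasgg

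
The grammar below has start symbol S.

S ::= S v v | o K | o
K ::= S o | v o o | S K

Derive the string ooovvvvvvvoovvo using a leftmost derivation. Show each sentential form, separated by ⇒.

S ⇒ oK   [S ::= o K]
oK ⇒ oSo   [K ::= S o]
oSo ⇒ oSvvo   [S ::= S v v]
oSvvo ⇒ ooKvvo   [S ::= o K]
ooKvvo ⇒ ooSKvvo   [K ::= S K]
ooSKvvo ⇒ ooSvvKvvo   [S ::= S v v]
ooSvvKvvo ⇒ ooSvvvvKvvo   [S ::= S v v]
ooSvvvvKvvo ⇒ ooSvvvvvvKvvo   [S ::= S v v]
ooSvvvvvvKvvo ⇒ ooovvvvvvKvvo   [S ::= o]
ooovvvvvvKvvo ⇒ ooovvvvvvvoovvo   [K ::= v o o]

S⇒oK⇒oSo⇒oSvvo⇒ooKvvo⇒ooSKvvo⇒ooSvvKvvo⇒ooSvvvvKvvo⇒ooSvvvvvvKvvo⇒ooovvvvvvKvvo⇒ooovvvvvvvoovvo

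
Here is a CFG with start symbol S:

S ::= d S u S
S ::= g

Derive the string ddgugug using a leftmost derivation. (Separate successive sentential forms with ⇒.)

S ⇒ dSuS   [S ::= d S u S]
dSuS ⇒ ddSuSuS   [S ::= d S u S]
ddSuSuS ⇒ ddguSuS   [S ::= g]
ddguSuS ⇒ ddguguS   [S ::= g]
ddguguS ⇒ ddgugug   [S ::= g]

S ⇒ dSuS ⇒ ddSuSuS ⇒ ddguSuS ⇒ ddguguS ⇒ ddgugug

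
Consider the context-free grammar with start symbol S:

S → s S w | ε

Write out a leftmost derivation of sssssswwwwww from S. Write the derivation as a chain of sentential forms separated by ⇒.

S ⇒ sSw   [S → s S w]
sSw ⇒ ssSww   [S → s S w]
ssSww ⇒ sssSwww   [S → s S w]
sssSwww ⇒ ssssSwwww   [S → s S w]
ssssSwwww ⇒ sssssSwwwww   [S → s S w]
sssssSwwwww ⇒ ssssssSwwwwww   [S → s S w]
ssssssSwwwwww ⇒ sssssswwwwww   [S → ε]

S ⇒ sSw ⇒ ssSww ⇒ sssSwww ⇒ ssssSwwww ⇒ sssssSwwwww ⇒ ssssssSwwwwww ⇒ sssssswwwwww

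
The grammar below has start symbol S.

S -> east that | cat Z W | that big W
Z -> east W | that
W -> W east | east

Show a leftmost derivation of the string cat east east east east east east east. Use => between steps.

S => cat Z W => cat east W W => cat east W east W => cat east W east east W => cat east W east east east W => cat east W east east east east W => cat east east east east east east W => cat east east east east east east east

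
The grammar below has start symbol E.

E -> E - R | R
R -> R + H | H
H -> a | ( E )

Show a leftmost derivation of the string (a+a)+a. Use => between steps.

E => R => R+H => H+H => (E)+H => (R)+H => (R+H)+H => (H+H)+H => (a+H)+H => (a+a)+H => (a+a)+a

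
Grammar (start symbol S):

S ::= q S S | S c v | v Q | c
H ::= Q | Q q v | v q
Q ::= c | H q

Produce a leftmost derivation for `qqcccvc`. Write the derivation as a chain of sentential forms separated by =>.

S => qSS   [S ::= q S S]
qSS => qScvS   [S ::= S c v]
qScvS => qqSScvS   [S ::= q S S]
qqSScvS => qqcScvS   [S ::= c]
qqcScvS => qqcccvS   [S ::= c]
qqcccvS => qqcccvc   [S ::= c]

S => qSS => qScvS => qqSScvS => qqcScvS => qqcccvS => qqcccvc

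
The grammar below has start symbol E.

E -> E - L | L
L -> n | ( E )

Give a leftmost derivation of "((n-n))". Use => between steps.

E=>L=>(E)=>(L)=>((E))=>((E-L))=>((L-L))=>((n-L))=>((n-n))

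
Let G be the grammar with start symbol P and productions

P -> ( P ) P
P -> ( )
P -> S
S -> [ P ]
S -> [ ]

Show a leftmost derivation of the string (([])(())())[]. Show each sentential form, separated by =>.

P => (P)P   [P -> ( P ) P]
(P)P => ((P)P)P   [P -> ( P ) P]
((P)P)P => ((S)P)P   [P -> S]
((S)P)P => (([])P)P   [S -> [ ]]
(([])P)P => (([])(P)P)P   [P -> ( P ) P]
(([])(P)P)P => (([])(())P)P   [P -> ( )]
(([])(())P)P => (([])(())())P   [P -> ( )]
(([])(())())P => (([])(())())S   [P -> S]
(([])(())())S => (([])(())())[]   [S -> [ ]]

P=>(P)P=>((P)P)P=>((S)P)P=>(([])P)P=>(([])(P)P)P=>(([])(())P)P=>(([])(())())P=>(([])(())())S=>(([])(())())[]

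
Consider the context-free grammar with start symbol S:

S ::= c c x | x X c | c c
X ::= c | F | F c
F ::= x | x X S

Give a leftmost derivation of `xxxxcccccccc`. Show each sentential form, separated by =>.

S => xXc => xFcc => xxXScc => xxFcScc => xxxXScScc => xxxFcScScc => xxxxcScScc => xxxxccccScc => xxxxcccccccc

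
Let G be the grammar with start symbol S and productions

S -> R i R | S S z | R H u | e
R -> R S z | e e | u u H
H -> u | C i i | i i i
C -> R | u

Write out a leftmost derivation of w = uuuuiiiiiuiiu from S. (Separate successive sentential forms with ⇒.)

S ⇒ RHu   [S -> R H u]
RHu ⇒ uuHHu   [R -> u u H]
uuHHu ⇒ uuCiiHu   [H -> C i i]
uuCiiHu ⇒ uuRiiHu   [C -> R]
uuRiiHu ⇒ uuuuHiiHu   [R -> u u H]
uuuuHiiHu ⇒ uuuuiiiiiHu   [H -> i i i]
uuuuiiiiiHu ⇒ uuuuiiiiiCiiu   [H -> C i i]
uuuuiiiiiCiiu ⇒ uuuuiiiiiuiiu   [C -> u]

S ⇒ RHu ⇒ uuHHu ⇒ uuCiiHu ⇒ uuRiiHu ⇒ uuuuHiiHu ⇒ uuuuiiiiiHu ⇒ uuuuiiiiiCiiu ⇒ uuuuiiiiiuiiu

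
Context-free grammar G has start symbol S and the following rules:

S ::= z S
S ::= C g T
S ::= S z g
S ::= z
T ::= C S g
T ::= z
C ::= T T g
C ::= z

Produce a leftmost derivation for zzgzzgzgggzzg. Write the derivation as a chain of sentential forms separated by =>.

S=>Szg=>CgTzg=>TTggTzg=>CSgTggTzg=>zSgTggTzg=>zzgTggTzg=>zzgCSgggTzg=>zzgzSgggTzg=>zzgzCgTgggTzg=>zzgzzgTgggTzg=>zzgzzgzgggTzg=>zzgzzgzgggzzg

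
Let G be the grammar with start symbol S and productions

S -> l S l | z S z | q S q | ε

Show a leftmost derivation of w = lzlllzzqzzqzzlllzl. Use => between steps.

S => lSl => lzSzl => lzlSlzl => lzllSllzl => lzlllSlllzl => lzlllzSzlllzl => lzlllzzSzzlllzl => lzlllzzqSqzzlllzl => lzlllzzqzSzqzzlllzl => lzlllzzqzzqzzlllzl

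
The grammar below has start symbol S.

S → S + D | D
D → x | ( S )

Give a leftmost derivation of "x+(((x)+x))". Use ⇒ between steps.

S ⇒ S+D ⇒ D+D ⇒ x+D ⇒ x+(S) ⇒ x+(D) ⇒ x+((S)) ⇒ x+((S+D)) ⇒ x+((D+D)) ⇒ x+(((S)+D)) ⇒ x+(((D)+D)) ⇒ x+(((x)+D)) ⇒ x+(((x)+x))

S ⇒ S+D   [S → S + D]
S+D ⇒ D+D   [S → D]
D+D ⇒ x+D   [D → x]
x+D ⇒ x+(S)   [D → ( S )]
x+(S) ⇒ x+(D)   [S → D]
x+(D) ⇒ x+((S))   [D → ( S )]
x+((S)) ⇒ x+((S+D))   [S → S + D]
x+((S+D)) ⇒ x+((D+D))   [S → D]
x+((D+D)) ⇒ x+(((S)+D))   [D → ( S )]
x+(((S)+D)) ⇒ x+(((D)+D))   [S → D]
x+(((D)+D)) ⇒ x+(((x)+D))   [D → x]
x+(((x)+D)) ⇒ x+(((x)+x))   [D → x]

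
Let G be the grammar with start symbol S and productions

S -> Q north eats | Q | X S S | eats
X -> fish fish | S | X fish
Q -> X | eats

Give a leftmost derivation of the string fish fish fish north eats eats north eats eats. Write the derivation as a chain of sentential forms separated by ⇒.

S ⇒ X S S ⇒ S S S ⇒ Q north eats S S ⇒ X north eats S S ⇒ X fish north eats S S ⇒ fish fish fish north eats S S ⇒ fish fish fish north eats Q north eats S ⇒ fish fish fish north eats eats north eats S ⇒ fish fish fish north eats eats north eats eats

S ⇒ X S S   [S -> X S S]
X S S ⇒ S S S   [X -> S]
S S S ⇒ Q north eats S S   [S -> Q north eats]
Q north eats S S ⇒ X north eats S S   [Q -> X]
X north eats S S ⇒ X fish north eats S S   [X -> X fish]
X fish north eats S S ⇒ fish fish fish north eats S S   [X -> fish fish]
fish fish fish north eats S S ⇒ fish fish fish north eats Q north eats S   [S -> Q north eats]
fish fish fish north eats Q north eats S ⇒ fish fish fish north eats eats north eats S   [Q -> eats]
fish fish fish north eats eats north eats S ⇒ fish fish fish north eats eats north eats eats   [S -> eats]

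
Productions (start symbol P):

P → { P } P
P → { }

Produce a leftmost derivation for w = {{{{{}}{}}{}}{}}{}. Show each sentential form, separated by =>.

P => {P}P => {{P}P}P => {{{P}P}P}P => {{{{P}P}P}P}P => {{{{{}}P}P}P}P => {{{{{}}{}}P}P}P => {{{{{}}{}}{}}P}P => {{{{{}}{}}{}}{}}P => {{{{{}}{}}{}}{}}{}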